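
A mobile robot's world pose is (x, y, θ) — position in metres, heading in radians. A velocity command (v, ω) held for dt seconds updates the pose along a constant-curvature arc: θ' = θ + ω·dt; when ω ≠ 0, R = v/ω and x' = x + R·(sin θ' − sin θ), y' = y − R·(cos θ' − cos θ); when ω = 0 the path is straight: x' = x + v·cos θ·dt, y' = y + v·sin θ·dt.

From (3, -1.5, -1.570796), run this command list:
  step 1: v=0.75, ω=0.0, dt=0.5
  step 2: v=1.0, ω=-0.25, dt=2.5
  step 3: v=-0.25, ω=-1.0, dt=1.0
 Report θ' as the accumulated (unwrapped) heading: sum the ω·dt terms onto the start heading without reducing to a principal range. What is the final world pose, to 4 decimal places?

(2.4601, -4.1120, -3.1958)

step 1: θ'=-1.5708 (straight) → pose (3.0000, -1.8750, -1.5708)
step 2: θ'=-2.1958 (R=-4.0000) → pose (2.2439, -4.2154, -2.1958)
step 3: θ'=-3.1958 (R=0.2500) → pose (2.4601, -4.1120, -3.1958)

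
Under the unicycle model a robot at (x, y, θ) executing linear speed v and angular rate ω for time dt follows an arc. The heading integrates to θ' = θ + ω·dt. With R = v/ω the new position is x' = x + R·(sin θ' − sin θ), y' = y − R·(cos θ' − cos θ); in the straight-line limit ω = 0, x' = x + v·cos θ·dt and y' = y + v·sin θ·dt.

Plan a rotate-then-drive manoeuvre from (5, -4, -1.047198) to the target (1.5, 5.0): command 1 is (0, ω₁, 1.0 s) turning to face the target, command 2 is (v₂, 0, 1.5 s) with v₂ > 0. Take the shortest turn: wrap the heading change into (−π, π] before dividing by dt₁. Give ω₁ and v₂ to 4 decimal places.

ω₁ = 2.9889, v₂ = 6.4377

heading to target = atan2(5−-4, 1.5−5) = 1.9417
Δθ = wrap(1.9417 − -1.0472) = 2.9889; ω₁ = Δθ/dt₁ = 2.9889
distance = √((1.5−5)² + (5−-4)²) = 9.6566; v₂ = distance/dt₂ = 6.4377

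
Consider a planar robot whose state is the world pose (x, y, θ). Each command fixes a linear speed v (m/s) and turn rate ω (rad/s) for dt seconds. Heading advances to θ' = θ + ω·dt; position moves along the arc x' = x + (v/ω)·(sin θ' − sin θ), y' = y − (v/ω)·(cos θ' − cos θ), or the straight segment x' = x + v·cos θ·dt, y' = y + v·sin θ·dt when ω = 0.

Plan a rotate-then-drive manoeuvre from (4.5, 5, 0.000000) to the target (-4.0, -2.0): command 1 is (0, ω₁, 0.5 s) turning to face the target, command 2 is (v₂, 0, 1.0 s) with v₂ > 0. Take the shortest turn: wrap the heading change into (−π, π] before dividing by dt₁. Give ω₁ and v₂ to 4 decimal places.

heading to target = atan2(-2−5, -4−4.5) = -2.4527
Δθ = wrap(-2.4527 − 0.0000) = -2.4527; ω₁ = Δθ/dt₁ = -4.9053
distance = √((-4−4.5)² + (-2−5)²) = 11.0114; v₂ = distance/dt₂ = 11.0114

ω₁ = -4.9053, v₂ = 11.0114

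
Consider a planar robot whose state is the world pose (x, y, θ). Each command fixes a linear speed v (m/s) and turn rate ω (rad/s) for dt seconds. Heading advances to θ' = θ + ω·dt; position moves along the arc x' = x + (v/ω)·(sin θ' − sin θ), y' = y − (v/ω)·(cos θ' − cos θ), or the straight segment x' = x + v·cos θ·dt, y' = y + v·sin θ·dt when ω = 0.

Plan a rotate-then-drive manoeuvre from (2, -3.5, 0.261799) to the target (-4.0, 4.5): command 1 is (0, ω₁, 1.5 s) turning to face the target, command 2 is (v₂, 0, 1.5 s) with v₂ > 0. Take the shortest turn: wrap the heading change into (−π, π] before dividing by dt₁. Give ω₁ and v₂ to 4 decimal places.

heading to target = atan2(4.5−-3.5, -4−2) = 2.2143
Δθ = wrap(2.2143 − 0.2618) = 1.9525; ω₁ = Δθ/dt₁ = 1.3017
distance = √((-4−2)² + (4.5−-3.5)²) = 10.0000; v₂ = distance/dt₂ = 6.6667

ω₁ = 1.3017, v₂ = 6.6667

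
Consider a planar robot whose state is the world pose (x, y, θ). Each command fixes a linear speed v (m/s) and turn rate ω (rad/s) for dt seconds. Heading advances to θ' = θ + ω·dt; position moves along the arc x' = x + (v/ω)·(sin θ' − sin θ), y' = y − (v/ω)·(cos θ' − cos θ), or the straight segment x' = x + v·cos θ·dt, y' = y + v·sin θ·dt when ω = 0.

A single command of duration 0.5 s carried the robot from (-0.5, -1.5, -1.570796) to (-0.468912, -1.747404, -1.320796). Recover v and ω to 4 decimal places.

v = 0.5000, ω = 0.5000

Δθ = -1.320796 − -1.570796 = 0.250000
ω = Δθ/dt = 0.250000/0.5 = 0.5000
R = −Δy/(cos θ' − cos θ) = 1.0000
v = R·ω = 1.0000·0.5000 = 0.5000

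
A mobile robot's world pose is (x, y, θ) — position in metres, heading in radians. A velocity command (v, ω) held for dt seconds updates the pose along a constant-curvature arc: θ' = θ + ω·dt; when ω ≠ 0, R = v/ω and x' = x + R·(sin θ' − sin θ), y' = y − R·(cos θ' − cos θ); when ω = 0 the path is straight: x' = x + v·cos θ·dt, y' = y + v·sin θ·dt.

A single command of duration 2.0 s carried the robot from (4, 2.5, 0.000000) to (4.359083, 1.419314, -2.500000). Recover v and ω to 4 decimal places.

v = 0.7500, ω = -1.2500

Δθ = -2.500000 − 0.000000 = -2.500000
ω = Δθ/dt = -2.500000/2.0 = -1.2500
R = −Δy/(cos θ' − cos θ) = -0.6000
v = R·ω = -0.6000·-1.2500 = 0.7500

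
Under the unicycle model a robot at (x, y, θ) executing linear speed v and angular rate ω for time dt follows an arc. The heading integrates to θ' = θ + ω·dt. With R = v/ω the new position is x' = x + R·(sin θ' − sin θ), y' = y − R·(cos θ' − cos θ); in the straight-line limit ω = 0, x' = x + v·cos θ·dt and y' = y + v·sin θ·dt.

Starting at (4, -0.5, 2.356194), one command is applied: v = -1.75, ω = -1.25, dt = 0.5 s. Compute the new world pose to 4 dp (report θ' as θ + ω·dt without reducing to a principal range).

(4.3921, -1.2664, 1.7312)

θ' = 2.3562 + -1.25·0.5 = 1.7312
R = v/ω = -1.75/-1.25 = 1.4000
x' = 4 + 1.4000·(sin 1.7312 − sin 2.3562) = 4.3921
y' = -0.5 − 1.4000·(cos 1.7312 − cos 2.3562) = -1.2664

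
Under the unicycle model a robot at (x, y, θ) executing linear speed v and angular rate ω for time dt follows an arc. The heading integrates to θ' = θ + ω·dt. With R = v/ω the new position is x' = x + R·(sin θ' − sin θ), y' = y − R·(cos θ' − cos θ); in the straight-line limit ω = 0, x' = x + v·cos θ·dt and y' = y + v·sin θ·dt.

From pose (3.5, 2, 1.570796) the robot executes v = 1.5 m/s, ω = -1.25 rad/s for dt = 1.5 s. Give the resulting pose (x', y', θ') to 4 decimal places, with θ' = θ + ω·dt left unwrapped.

(5.0594, 3.1449, -0.3042)

θ' = 1.5708 + -1.25·1.5 = -0.3042
R = v/ω = 1.5/-1.25 = -1.2000
x' = 3.5 + -1.2000·(sin -0.3042 − sin 1.5708) = 5.0594
y' = 2 − -1.2000·(cos -0.3042 − cos 1.5708) = 3.1449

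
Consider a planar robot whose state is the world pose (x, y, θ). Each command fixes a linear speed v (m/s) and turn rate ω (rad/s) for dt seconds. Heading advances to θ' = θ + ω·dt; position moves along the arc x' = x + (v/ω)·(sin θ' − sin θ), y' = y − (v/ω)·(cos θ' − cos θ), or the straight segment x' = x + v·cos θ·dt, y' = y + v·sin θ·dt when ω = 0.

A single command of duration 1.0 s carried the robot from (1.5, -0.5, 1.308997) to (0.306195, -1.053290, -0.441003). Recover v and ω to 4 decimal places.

Δθ = -0.441003 − 1.308997 = -1.750000
ω = Δθ/dt = -1.750000/1.0 = -1.7500
R = Δx/(sin θ' − sin θ) = 0.8571
v = R·ω = 0.8571·-1.7500 = -1.5000

v = -1.5000, ω = -1.7500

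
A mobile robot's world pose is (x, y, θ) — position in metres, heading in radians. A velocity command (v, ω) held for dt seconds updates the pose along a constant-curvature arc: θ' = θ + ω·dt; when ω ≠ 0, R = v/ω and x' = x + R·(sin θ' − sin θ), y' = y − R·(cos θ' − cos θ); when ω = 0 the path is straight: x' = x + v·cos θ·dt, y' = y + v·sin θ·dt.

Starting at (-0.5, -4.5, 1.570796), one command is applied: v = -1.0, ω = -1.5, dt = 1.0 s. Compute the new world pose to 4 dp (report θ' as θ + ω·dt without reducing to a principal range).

θ' = 1.5708 + -1.5·1.0 = 0.0708
R = v/ω = -1.0/-1.5 = 0.6667
x' = -0.5 + 0.6667·(sin 0.0708 − sin 1.5708) = -1.1195
y' = -4.5 − 0.6667·(cos 0.0708 − cos 1.5708) = -5.1650

(-1.1195, -5.1650, 0.0708)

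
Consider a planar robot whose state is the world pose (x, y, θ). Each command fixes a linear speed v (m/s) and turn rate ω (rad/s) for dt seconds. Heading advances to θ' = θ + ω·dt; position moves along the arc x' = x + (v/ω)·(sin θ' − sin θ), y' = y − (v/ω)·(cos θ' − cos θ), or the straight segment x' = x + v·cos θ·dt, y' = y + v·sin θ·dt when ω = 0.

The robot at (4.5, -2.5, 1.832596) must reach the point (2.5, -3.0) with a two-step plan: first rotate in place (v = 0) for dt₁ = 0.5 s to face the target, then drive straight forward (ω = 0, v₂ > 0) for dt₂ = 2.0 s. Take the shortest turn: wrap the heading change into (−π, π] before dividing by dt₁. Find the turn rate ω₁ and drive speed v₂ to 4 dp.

ω₁ = 3.1080, v₂ = 1.0308

heading to target = atan2(-3−-2.5, 2.5−4.5) = -2.8966
Δθ = wrap(-2.8966 − 1.8326) = 1.5540; ω₁ = Δθ/dt₁ = 3.1080
distance = √((2.5−4.5)² + (-3−-2.5)²) = 2.0616; v₂ = distance/dt₂ = 1.0308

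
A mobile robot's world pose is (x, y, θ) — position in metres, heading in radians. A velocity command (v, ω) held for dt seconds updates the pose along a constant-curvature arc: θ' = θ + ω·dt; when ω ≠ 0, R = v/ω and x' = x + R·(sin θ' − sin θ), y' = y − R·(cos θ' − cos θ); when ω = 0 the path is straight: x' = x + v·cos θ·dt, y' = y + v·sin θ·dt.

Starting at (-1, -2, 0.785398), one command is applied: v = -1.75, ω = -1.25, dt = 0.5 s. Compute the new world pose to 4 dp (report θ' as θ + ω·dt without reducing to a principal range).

θ' = 0.7854 + -1.25·0.5 = 0.1604
R = v/ω = -1.75/-1.25 = 1.4000
x' = -1 + 1.4000·(sin 0.1604 − sin 0.7854) = -1.7664
y' = -2 − 1.4000·(cos 0.1604 − cos 0.7854) = -2.3921

(-1.7664, -2.3921, 0.1604)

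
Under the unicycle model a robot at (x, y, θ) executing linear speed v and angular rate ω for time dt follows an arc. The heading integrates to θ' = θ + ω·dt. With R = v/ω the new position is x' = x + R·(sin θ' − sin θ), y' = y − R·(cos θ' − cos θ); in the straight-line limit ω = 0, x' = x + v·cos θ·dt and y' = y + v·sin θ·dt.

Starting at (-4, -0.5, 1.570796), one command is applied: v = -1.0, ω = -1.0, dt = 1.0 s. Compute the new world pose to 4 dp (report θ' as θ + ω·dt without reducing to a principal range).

(-4.4597, -1.3415, 0.5708)

θ' = 1.5708 + -1.0·1.0 = 0.5708
R = v/ω = -1.0/-1.0 = 1.0000
x' = -4 + 1.0000·(sin 0.5708 − sin 1.5708) = -4.4597
y' = -0.5 − 1.0000·(cos 0.5708 − cos 1.5708) = -1.3415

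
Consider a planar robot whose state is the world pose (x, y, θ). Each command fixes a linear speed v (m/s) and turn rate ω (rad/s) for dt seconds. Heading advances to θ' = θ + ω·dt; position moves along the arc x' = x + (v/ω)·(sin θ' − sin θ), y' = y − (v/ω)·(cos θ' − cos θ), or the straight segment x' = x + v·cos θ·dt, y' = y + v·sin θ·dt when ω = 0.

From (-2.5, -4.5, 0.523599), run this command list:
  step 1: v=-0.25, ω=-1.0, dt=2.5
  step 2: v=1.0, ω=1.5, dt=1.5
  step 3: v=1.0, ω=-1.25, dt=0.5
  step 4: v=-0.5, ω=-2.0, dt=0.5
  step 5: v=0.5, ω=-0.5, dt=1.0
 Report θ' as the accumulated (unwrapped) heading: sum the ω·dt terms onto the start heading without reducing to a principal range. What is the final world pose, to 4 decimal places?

step 1: θ'=-1.9764 (R=0.2500) → pose (-2.8547, -4.1849, -1.9764)
step 2: θ'=0.2736 (R=0.6667) → pose (-2.0620, -5.0898, 0.2736)
step 3: θ'=-0.3514 (R=-0.8000) → pose (-1.5705, -5.1089, -0.3514)
step 4: θ'=-1.3514 (R=0.2500) → pose (-1.7284, -4.9286, -1.3514)
step 5: θ'=-1.8514 (R=-1.0000) → pose (-1.7436, -5.4232, -1.8514)

(-1.7436, -5.4232, -1.8514)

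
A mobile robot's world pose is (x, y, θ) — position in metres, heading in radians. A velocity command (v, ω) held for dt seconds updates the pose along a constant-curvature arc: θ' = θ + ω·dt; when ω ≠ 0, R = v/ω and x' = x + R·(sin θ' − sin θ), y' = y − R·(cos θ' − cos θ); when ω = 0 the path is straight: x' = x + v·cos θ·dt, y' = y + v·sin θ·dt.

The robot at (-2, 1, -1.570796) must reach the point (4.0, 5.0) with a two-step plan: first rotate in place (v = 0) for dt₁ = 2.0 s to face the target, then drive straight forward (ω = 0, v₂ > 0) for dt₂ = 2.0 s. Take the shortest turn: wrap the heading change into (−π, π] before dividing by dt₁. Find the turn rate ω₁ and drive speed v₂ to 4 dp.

ω₁ = 1.0794, v₂ = 3.6056

heading to target = atan2(5−1, 4−-2) = 0.5880
Δθ = wrap(0.5880 − -1.5708) = 2.1588; ω₁ = Δθ/dt₁ = 1.0794
distance = √((4−-2)² + (5−1)²) = 7.2111; v₂ = distance/dt₂ = 3.6056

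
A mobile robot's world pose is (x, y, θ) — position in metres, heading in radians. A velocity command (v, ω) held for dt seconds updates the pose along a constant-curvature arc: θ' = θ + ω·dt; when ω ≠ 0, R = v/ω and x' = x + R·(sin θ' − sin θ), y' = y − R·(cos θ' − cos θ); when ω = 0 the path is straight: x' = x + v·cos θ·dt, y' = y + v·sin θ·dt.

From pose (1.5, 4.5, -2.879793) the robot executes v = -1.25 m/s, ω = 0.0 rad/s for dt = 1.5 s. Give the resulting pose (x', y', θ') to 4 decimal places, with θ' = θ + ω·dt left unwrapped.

θ' = -2.8798 + 0.0·1.5 = -2.8798
ω = 0 → straight: x' = 1.5 + -1.25·cos(-2.8798)·1.5 = 3.3111
y' = 4.5 + -1.25·sin(-2.8798)·1.5 = 4.9853

(3.3111, 4.9853, -2.8798)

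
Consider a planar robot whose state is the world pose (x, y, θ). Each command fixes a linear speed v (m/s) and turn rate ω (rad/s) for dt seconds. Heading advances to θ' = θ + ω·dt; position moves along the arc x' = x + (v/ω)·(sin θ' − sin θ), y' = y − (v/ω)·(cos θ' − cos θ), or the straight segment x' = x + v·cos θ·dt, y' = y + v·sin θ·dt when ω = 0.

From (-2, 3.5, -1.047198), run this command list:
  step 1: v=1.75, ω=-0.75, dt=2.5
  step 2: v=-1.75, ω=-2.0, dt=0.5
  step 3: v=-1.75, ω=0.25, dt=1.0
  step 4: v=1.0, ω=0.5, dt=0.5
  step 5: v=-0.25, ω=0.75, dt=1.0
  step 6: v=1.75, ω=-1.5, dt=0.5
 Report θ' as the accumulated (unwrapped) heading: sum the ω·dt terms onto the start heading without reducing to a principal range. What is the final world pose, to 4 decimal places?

(-2.3891, -1.1013, -3.4222)

step 1: θ'=-2.9222 (R=-2.3333) → pose (-3.5129, 0.0559, -2.9222)
step 2: θ'=-3.9222 (R=0.8750) → pose (-2.7067, -0.1764, -3.9222)
step 3: θ'=-3.6722 (R=-7.0000) → pose (-1.3231, -1.2405, -3.6722)
step 4: θ'=-3.4222 (R=2.0000) → pose (-1.7814, -1.0437, -3.4222)
step 5: θ'=-2.6722 (R=-0.3333) → pose (-1.5383, -1.0207, -2.6722)
step 6: θ'=-3.4222 (R=-1.1667) → pose (-2.3891, -1.1013, -3.4222)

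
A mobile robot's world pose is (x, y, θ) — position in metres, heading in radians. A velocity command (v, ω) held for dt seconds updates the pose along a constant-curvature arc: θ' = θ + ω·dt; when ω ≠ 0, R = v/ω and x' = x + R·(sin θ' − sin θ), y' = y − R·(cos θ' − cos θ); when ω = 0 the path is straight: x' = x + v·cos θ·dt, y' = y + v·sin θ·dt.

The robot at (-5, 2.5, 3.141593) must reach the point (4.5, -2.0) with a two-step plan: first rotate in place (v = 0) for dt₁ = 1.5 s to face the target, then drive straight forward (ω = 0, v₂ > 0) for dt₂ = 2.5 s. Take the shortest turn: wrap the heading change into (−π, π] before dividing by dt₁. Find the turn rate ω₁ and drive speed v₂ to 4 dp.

ω₁ = 1.7995, v₂ = 4.2048

heading to target = atan2(-2−2.5, 4.5−-5) = -0.4424
Δθ = wrap(-0.4424 − 3.1416) = 2.6992; ω₁ = Δθ/dt₁ = 1.7995
distance = √((4.5−-5)² + (-2−2.5)²) = 10.5119; v₂ = distance/dt₂ = 4.2048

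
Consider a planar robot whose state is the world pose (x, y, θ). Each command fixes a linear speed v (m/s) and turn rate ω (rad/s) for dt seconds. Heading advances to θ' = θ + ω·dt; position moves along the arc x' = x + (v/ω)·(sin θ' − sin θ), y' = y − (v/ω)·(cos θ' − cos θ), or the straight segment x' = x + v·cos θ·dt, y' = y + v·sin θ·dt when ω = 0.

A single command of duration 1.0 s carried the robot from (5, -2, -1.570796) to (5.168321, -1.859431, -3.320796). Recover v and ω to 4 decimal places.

v = -0.2500, ω = -1.7500

Δθ = -3.320796 − -1.570796 = -1.750000
ω = Δθ/dt = -1.750000/1.0 = -1.7500
R = Δx/(sin θ' − sin θ) = 0.1429
v = R·ω = 0.1429·-1.7500 = -0.2500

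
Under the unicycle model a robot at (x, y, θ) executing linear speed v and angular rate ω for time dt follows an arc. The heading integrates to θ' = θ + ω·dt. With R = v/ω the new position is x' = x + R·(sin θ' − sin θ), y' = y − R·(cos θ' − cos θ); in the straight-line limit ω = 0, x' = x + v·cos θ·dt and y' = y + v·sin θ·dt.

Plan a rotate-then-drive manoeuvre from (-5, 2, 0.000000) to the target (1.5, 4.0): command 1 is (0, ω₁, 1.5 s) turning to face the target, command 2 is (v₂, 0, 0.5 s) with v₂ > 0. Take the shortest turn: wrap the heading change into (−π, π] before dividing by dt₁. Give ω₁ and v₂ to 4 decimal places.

heading to target = atan2(4−2, 1.5−-5) = 0.2985
Δθ = wrap(0.2985 − 0.0000) = 0.2985; ω₁ = Δθ/dt₁ = 0.1990
distance = √((1.5−-5)² + (4−2)²) = 6.8007; v₂ = distance/dt₂ = 13.6015

ω₁ = 0.1990, v₂ = 13.6015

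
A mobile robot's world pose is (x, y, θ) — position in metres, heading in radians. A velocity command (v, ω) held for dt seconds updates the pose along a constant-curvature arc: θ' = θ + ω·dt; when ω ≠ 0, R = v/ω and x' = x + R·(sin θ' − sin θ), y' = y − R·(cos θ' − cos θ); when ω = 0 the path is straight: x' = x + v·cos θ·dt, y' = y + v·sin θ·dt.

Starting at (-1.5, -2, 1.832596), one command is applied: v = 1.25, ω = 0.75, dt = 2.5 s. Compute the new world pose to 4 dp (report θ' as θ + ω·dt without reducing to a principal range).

θ' = 1.8326 + 0.75·2.5 = 3.7076
R = v/ω = 1.25/0.75 = 1.6667
x' = -1.5 + 1.6667·(sin 3.7076 − sin 1.8326) = -4.0036
y' = -2 − 1.6667·(cos 3.7076 − cos 1.8326) = -1.0246

(-4.0036, -1.0246, 3.7076)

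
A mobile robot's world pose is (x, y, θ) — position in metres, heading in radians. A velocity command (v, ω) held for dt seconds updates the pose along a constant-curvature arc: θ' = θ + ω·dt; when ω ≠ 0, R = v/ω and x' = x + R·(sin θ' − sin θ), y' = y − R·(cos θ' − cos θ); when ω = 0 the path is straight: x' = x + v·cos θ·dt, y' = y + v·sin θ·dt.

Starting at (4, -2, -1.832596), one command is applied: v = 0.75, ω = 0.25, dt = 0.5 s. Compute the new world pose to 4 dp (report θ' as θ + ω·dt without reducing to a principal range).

(3.9258, -2.3673, -1.7076)

θ' = -1.8326 + 0.25·0.5 = -1.7076
R = v/ω = 0.75/0.25 = 3.0000
x' = 4 + 3.0000·(sin -1.7076 − sin -1.8326) = 3.9258
y' = -2 − 3.0000·(cos -1.7076 − cos -1.8326) = -2.3673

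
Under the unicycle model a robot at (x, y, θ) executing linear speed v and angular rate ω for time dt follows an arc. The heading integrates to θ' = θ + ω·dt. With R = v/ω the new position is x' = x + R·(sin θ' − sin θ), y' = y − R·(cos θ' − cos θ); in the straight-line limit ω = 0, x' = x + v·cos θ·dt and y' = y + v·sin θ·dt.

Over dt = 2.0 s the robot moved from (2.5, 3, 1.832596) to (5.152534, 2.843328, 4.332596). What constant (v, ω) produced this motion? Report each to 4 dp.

Δθ = 4.332596 − 1.832596 = 2.500000
ω = Δθ/dt = 2.500000/2.0 = 1.2500
R = Δx/(sin θ' − sin θ) = -1.4000
v = R·ω = -1.4000·1.2500 = -1.7500

v = -1.7500, ω = 1.2500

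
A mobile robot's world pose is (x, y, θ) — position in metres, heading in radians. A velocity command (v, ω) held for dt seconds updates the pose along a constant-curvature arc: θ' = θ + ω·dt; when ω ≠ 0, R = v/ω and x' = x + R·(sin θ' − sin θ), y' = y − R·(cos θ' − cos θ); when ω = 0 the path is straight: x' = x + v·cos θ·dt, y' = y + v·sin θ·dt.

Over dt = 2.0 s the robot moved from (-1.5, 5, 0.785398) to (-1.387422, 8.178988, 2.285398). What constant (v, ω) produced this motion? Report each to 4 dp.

v = 1.7500, ω = 0.7500

Δθ = 2.285398 − 0.785398 = 1.500000
ω = Δθ/dt = 1.500000/2.0 = 0.7500
R = −Δy/(cos θ' − cos θ) = 2.3333
v = R·ω = 2.3333·0.7500 = 1.7500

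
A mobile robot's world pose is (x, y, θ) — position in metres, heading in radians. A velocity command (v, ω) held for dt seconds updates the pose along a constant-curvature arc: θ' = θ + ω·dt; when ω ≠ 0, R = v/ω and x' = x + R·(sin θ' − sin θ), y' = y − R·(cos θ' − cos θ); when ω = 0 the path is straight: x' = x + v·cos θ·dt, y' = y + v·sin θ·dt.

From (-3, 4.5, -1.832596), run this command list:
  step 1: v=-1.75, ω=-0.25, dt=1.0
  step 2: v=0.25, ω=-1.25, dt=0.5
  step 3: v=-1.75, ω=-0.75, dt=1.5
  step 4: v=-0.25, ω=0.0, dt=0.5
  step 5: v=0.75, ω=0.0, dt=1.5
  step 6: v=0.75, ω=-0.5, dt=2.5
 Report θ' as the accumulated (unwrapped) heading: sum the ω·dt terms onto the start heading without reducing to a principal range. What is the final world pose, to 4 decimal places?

(-1.1766, 8.0500, -5.0826)

step 1: θ'=-2.0826 (R=7.0000) → pose (-2.3416, 6.1165, -2.0826)
step 2: θ'=-2.7076 (R=-0.2000) → pose (-2.4318, 6.0330, -2.7076)
step 3: θ'=-3.8326 (R=2.3333) → pose (0.0364, 5.7141, -3.8326)
step 4: θ'=-3.8326 (straight) → pose (0.1327, 5.6344, -3.8326)
step 5: θ'=-3.8326 (straight) → pose (-0.7342, 6.3514, -3.8326)
step 6: θ'=-5.0826 (R=-1.5000) → pose (-1.1766, 8.0500, -5.0826)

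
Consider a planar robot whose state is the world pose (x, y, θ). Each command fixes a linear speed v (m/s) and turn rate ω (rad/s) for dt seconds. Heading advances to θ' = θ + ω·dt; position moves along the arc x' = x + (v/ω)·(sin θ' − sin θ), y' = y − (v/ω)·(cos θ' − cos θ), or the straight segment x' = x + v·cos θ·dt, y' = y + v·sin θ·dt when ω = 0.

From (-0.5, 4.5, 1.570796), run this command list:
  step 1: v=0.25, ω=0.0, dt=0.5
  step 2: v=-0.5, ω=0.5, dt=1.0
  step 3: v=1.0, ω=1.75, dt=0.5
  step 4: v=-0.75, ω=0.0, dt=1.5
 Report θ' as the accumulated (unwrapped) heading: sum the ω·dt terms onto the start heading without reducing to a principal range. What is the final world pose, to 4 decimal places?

(0.3356, 4.2133, 2.9458)

step 1: θ'=1.5708 (straight) → pose (-0.5000, 4.6250, 1.5708)
step 2: θ'=2.0708 (R=-1.0000) → pose (-0.3776, 4.1456, 2.0708)
step 3: θ'=2.9458 (R=0.5714) → pose (-0.7679, 4.4321, 2.9458)
step 4: θ'=2.9458 (straight) → pose (0.3356, 4.2133, 2.9458)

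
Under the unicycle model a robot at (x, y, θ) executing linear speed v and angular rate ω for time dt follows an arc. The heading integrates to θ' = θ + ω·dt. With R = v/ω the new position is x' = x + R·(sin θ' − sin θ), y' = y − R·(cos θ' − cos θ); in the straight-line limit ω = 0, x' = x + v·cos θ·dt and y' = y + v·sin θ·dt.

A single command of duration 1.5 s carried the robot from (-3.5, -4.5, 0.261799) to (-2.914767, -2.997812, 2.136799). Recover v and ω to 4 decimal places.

v = 1.2500, ω = 1.2500

Δθ = 2.136799 − 0.261799 = 1.875000
ω = Δθ/dt = 1.875000/1.5 = 1.2500
R = −Δy/(cos θ' − cos θ) = 1.0000
v = R·ω = 1.0000·1.2500 = 1.2500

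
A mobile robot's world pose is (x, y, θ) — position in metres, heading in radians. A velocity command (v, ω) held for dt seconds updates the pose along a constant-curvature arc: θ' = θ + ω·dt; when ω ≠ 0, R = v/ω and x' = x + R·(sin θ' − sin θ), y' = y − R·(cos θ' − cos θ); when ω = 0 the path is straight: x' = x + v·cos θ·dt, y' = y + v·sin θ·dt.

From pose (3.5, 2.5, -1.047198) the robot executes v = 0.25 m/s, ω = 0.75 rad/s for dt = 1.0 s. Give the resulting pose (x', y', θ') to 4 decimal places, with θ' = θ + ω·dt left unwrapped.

θ' = -1.0472 + 0.75·1.0 = -0.2972
R = v/ω = 0.25/0.75 = 0.3333
x' = 3.5 + 0.3333·(sin -0.2972 − sin -1.0472) = 3.6911
y' = 2.5 − 0.3333·(cos -0.2972 − cos -1.0472) = 2.3479

(3.6911, 2.3479, -0.2972)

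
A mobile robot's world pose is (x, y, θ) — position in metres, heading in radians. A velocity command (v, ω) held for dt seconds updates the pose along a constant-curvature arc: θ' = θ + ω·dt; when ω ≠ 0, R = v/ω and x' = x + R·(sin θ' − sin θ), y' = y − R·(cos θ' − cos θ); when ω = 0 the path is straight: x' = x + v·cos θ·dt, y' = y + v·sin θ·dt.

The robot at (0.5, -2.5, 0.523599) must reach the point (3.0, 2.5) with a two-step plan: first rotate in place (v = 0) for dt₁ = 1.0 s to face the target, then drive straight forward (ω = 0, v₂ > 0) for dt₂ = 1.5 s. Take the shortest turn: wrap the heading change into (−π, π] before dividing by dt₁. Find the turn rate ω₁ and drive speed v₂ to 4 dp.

heading to target = atan2(2.5−-2.5, 3−0.5) = 1.1071
Δθ = wrap(1.1071 − 0.5236) = 0.5835; ω₁ = Δθ/dt₁ = 0.5835
distance = √((3−0.5)² + (2.5−-2.5)²) = 5.5902; v₂ = distance/dt₂ = 3.7268

ω₁ = 0.5835, v₂ = 3.7268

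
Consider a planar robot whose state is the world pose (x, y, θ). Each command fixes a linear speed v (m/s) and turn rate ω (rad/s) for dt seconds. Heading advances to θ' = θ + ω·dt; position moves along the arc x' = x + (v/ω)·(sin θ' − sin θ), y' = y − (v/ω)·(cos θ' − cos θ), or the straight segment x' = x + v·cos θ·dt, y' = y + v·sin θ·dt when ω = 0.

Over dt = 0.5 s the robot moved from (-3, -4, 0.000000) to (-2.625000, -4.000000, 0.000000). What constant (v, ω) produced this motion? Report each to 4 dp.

v = 0.7500, ω = 0.0000

Δθ = 0.000000 − 0.000000 = 0.000000
ω = Δθ/dt = 0.000000/0.5 = 0.0000
ω = 0 → v = (Δx·cos θ + Δy·sin θ)/dt = 0.7500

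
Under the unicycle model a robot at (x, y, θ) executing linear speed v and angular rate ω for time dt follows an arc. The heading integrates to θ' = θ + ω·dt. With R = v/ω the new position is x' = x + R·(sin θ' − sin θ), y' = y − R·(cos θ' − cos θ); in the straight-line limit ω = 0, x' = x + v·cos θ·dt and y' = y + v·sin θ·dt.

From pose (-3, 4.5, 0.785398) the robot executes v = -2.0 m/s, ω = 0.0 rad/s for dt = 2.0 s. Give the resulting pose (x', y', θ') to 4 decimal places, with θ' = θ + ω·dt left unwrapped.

θ' = 0.7854 + 0.0·2.0 = 0.7854
ω = 0 → straight: x' = -3 + -2.0·cos(0.7854)·2.0 = -5.8284
y' = 4.5 + -2.0·sin(0.7854)·2.0 = 1.6716

(-5.8284, 1.6716, 0.7854)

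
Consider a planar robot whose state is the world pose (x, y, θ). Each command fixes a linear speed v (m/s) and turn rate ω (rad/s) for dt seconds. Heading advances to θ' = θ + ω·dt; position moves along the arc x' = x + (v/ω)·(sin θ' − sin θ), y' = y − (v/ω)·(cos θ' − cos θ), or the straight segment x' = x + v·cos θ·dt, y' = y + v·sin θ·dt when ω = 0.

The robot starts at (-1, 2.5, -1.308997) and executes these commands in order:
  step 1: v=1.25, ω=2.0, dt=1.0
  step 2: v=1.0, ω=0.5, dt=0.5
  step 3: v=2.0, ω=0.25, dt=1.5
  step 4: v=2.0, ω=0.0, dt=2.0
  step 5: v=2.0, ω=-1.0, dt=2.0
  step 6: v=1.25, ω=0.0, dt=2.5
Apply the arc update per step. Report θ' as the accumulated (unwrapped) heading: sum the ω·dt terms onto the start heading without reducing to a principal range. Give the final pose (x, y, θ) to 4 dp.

step 1: θ'=0.6910 (R=0.6250) → pose (0.0020, 2.1801, 0.6910)
step 2: θ'=0.9410 (R=2.0000) → pose (0.3437, 2.5434, 0.9410)
step 3: θ'=1.3160 (R=8.0000) → pose (1.6202, 5.2388, 1.3160)
step 4: θ'=1.3160 (straight) → pose (2.6284, 9.1097, 1.3160)
step 5: θ'=-0.6840 (R=-2.0000) → pose (5.8276, 10.1557, -0.6840)
step 6: θ'=-0.6840 (straight) → pose (8.2497, 8.1811, -0.6840)

(8.2497, 8.1811, -0.6840)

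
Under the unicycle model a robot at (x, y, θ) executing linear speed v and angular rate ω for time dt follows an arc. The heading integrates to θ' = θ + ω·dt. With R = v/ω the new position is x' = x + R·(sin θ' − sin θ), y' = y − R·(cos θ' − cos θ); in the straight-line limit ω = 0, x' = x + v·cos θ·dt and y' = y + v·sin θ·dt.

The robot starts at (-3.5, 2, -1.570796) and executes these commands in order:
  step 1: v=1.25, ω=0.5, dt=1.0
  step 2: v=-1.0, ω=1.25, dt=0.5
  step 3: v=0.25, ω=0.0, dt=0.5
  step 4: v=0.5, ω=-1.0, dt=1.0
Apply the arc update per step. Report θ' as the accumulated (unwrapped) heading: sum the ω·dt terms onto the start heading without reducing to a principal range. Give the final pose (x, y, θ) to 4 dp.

(-3.1578, 0.6970, -1.4458)

step 1: θ'=-1.0708 (R=2.5000) → pose (-3.1940, 0.8014, -1.0708)
step 2: θ'=-0.4458 (R=-0.8000) → pose (-3.5511, 1.1397, -0.4458)
step 3: θ'=-0.4458 (straight) → pose (-3.4383, 1.0858, -0.4458)
step 4: θ'=-1.4458 (R=-0.5000) → pose (-3.1578, 0.6970, -1.4458)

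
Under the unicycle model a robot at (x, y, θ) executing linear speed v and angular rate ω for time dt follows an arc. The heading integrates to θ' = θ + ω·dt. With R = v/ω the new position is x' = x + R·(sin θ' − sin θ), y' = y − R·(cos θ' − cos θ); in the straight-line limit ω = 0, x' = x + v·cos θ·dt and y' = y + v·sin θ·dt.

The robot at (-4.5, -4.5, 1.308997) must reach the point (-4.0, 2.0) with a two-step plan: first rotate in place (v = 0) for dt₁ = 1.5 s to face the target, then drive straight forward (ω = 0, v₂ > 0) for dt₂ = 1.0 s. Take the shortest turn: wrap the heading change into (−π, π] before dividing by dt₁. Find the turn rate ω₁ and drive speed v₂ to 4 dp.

heading to target = atan2(2−-4.5, -4−-4.5) = 1.4940
Δθ = wrap(1.4940 − 1.3090) = 0.1850; ω₁ = Δθ/dt₁ = 0.1234
distance = √((-4−-4.5)² + (2−-4.5)²) = 6.5192; v₂ = distance/dt₂ = 6.5192

ω₁ = 0.1234, v₂ = 6.5192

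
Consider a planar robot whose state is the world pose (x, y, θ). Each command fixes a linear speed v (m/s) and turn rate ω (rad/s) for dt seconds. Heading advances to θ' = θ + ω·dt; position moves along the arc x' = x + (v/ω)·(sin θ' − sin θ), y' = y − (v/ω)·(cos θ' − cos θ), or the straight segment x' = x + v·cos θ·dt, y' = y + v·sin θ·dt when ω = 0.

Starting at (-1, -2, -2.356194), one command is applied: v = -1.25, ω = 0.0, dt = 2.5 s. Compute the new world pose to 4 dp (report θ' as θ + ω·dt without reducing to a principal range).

(1.2097, 0.2097, -2.3562)

θ' = -2.3562 + 0.0·2.5 = -2.3562
ω = 0 → straight: x' = -1 + -1.25·cos(-2.3562)·2.5 = 1.2097
y' = -2 + -1.25·sin(-2.3562)·2.5 = 0.2097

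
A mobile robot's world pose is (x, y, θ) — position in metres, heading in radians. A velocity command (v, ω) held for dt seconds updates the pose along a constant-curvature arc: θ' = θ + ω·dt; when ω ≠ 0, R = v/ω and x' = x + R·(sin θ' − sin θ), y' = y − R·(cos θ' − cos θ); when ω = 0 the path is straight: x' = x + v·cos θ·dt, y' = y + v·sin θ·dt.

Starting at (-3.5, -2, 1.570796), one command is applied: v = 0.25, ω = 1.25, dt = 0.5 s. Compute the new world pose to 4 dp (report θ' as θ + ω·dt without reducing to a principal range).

(-3.5378, -1.8830, 2.1958)

θ' = 1.5708 + 1.25·0.5 = 2.1958
R = v/ω = 0.25/1.25 = 0.2000
x' = -3.5 + 0.2000·(sin 2.1958 − sin 1.5708) = -3.5378
y' = -2 − 0.2000·(cos 2.1958 − cos 1.5708) = -1.8830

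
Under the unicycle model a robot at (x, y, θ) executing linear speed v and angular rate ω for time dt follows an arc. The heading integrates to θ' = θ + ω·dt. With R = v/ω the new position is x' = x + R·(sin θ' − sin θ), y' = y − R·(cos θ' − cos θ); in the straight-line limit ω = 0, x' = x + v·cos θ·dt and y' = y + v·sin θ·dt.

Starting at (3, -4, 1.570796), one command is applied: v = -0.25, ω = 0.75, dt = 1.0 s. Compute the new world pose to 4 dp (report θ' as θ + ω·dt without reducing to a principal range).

θ' = 1.5708 + 0.75·1.0 = 2.3208
R = v/ω = -0.25/0.75 = -0.3333
x' = 3 + -0.3333·(sin 2.3208 − sin 1.5708) = 3.0894
y' = -4 − -0.3333·(cos 2.3208 − cos 1.5708) = -4.2272

(3.0894, -4.2272, 2.3208)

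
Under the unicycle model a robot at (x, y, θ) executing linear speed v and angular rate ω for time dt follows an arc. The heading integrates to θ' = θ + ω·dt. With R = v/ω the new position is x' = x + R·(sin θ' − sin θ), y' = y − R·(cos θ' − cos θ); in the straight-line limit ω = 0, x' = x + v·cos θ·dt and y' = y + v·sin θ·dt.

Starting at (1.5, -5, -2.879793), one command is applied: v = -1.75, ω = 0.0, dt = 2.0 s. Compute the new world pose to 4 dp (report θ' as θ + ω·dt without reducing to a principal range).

θ' = -2.8798 + 0.0·2.0 = -2.8798
ω = 0 → straight: x' = 1.5 + -1.75·cos(-2.8798)·2.0 = 4.8807
y' = -5 + -1.75·sin(-2.8798)·2.0 = -4.0941

(4.8807, -4.0941, -2.8798)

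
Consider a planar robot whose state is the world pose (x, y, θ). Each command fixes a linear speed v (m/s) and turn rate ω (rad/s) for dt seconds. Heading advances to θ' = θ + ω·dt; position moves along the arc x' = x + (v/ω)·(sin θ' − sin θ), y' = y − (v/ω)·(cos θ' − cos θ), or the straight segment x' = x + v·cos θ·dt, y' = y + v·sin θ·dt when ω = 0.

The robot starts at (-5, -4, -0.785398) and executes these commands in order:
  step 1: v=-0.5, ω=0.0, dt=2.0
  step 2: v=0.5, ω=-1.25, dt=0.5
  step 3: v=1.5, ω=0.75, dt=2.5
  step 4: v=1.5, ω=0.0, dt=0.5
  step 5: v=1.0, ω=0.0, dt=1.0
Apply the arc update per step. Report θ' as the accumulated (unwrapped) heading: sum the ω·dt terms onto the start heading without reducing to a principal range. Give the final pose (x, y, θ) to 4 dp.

(-1.1601, -4.1963, 0.4646)

step 1: θ'=-0.7854 (straight) → pose (-5.7071, -3.2929, -0.7854)
step 2: θ'=-1.4104 (R=-0.4000) → pose (-5.5951, -3.5119, -1.4104)
step 3: θ'=0.4646 (R=2.0000) → pose (-2.7246, -4.9804, 0.4646)
step 4: θ'=0.4646 (straight) → pose (-2.0541, -4.6444, 0.4646)
step 5: θ'=0.4646 (straight) → pose (-1.1601, -4.1963, 0.4646)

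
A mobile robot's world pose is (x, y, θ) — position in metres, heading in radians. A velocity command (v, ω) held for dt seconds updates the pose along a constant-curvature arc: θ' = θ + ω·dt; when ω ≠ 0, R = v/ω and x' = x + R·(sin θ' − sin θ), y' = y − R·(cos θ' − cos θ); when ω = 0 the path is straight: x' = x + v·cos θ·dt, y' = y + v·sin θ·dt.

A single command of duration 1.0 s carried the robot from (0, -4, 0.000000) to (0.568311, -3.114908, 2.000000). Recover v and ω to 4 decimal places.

Δθ = 2.000000 − 0.000000 = 2.000000
ω = Δθ/dt = 2.000000/1.0 = 2.0000
R = −Δy/(cos θ' − cos θ) = 0.6250
v = R·ω = 0.6250·2.0000 = 1.2500

v = 1.2500, ω = 2.0000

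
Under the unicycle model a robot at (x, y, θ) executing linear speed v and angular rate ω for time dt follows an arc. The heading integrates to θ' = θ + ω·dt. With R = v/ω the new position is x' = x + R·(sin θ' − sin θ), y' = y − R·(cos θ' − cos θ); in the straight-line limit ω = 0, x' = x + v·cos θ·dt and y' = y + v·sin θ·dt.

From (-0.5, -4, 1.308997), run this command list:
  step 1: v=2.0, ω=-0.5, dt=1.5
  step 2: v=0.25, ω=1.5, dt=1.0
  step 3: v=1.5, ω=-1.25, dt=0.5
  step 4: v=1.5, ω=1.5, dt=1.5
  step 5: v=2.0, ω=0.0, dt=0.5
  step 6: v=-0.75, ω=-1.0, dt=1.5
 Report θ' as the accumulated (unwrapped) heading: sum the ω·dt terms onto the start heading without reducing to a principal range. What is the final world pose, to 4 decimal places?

(-0.1906, -0.4323, 2.1840)

step 1: θ'=0.5590 (R=-4.0000) → pose (1.2424, -1.6441, 0.5590)
step 2: θ'=2.0590 (R=0.1667) → pose (1.3012, -1.4247, 2.0590)
step 3: θ'=1.4340 (R=-1.2000) → pose (1.1722, -0.6982, 1.4340)
step 4: θ'=3.6840 (R=1.0000) → pose (-0.3347, 0.2947, 3.6840)
step 5: θ'=3.6840 (straight) → pose (-1.1911, -0.2215, 3.6840)
step 6: θ'=2.1840 (R=0.7500) → pose (-0.1906, -0.4323, 2.1840)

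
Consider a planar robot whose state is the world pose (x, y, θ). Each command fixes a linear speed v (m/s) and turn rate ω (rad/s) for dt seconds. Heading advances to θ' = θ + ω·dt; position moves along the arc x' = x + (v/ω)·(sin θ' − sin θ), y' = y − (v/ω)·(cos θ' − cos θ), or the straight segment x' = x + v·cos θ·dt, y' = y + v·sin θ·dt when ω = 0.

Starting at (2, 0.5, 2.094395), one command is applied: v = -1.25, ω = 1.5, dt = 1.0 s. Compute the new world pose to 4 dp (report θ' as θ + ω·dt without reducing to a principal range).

θ' = 2.0944 + 1.5·1.0 = 3.5944
R = v/ω = -1.25/1.5 = -0.8333
x' = 2 + -0.8333·(sin 3.5944 − sin 2.0944) = 3.0863
y' = 0.5 − -0.8333·(cos 3.5944 − cos 2.0944) = 0.1673

(3.0863, 0.1673, 3.5944)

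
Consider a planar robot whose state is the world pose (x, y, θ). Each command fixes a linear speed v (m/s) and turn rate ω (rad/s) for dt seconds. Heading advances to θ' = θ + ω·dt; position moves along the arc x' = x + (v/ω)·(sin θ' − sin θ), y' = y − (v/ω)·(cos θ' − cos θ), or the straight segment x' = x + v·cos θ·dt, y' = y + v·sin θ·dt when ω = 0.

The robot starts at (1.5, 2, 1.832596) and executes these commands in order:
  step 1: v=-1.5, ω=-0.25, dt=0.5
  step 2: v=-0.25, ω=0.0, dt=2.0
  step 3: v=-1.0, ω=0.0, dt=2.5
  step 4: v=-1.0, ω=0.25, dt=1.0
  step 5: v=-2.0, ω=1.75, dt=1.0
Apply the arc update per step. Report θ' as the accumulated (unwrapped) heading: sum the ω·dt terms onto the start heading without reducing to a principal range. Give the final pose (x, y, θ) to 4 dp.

step 1: θ'=1.7076 (R=6.0000) → pose (1.6484, 1.2653, 1.7076)
step 2: θ'=1.7076 (straight) → pose (1.7166, 0.7700, 1.7076)
step 3: θ'=1.7076 (straight) → pose (2.0575, -1.7066, 1.7076)
step 4: θ'=1.9576 (R=-4.0000) → pose (2.3157, -2.6701, 1.9576)
step 5: θ'=3.7076 (R=-1.1429) → pose (3.9870, -3.2036, 3.7076)

(3.9870, -3.2036, 3.7076)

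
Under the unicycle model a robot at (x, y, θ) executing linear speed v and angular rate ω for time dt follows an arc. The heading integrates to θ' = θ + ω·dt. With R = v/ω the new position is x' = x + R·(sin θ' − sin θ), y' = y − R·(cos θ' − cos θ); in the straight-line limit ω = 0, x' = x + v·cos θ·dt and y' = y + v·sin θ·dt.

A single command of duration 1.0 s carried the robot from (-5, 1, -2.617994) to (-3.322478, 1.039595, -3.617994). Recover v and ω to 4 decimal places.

Δθ = -3.617994 − -2.617994 = -1.000000
ω = Δθ/dt = -1.000000/1.0 = -1.0000
R = Δx/(sin θ' − sin θ) = 1.7500
v = R·ω = 1.7500·-1.0000 = -1.7500

v = -1.7500, ω = -1.0000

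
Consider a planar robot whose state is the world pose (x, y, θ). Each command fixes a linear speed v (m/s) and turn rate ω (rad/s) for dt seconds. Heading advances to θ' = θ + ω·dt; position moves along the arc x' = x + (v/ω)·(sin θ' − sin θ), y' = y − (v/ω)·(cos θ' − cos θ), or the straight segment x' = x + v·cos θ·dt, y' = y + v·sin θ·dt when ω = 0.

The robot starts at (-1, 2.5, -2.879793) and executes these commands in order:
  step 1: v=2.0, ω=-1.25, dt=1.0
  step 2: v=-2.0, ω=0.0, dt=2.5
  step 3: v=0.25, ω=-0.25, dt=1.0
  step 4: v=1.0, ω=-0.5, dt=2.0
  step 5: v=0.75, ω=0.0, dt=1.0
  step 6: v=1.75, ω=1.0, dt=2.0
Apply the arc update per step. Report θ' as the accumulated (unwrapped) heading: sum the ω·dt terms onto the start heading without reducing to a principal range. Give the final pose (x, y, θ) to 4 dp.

step 1: θ'=-4.1298 (R=-1.6000) → pose (-2.7502, 3.1652, -4.1298)
step 2: θ'=-4.1298 (straight) → pose (0.0008, -1.0100, -4.1298)
step 3: θ'=-4.3798 (R=-1.0000) → pose (-0.1094, -0.7863, -4.3798)
step 4: θ'=-5.3798 (R=-2.0000) → pose (0.2102, 1.1046, -5.3798)
step 5: θ'=-5.3798 (straight) → pose (0.6744, 1.6936, -5.3798)
step 6: θ'=-3.3798 (R=1.7500) → pose (-0.2872, 4.4774, -3.3798)

(-0.2872, 4.4774, -3.3798)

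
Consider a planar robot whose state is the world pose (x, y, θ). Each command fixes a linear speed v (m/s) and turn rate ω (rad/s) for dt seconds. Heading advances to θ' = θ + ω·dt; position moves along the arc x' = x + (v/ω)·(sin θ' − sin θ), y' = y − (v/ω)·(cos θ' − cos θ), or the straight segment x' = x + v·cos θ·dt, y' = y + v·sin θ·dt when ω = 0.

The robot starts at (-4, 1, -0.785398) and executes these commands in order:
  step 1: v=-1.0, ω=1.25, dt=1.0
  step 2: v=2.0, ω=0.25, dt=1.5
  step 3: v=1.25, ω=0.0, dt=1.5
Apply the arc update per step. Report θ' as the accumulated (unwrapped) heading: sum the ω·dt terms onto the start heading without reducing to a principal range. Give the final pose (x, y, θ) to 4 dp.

(-1.3016, 4.3551, 0.8396)

step 1: θ'=0.4646 (R=-0.8000) → pose (-4.9241, 1.1495, 0.4646)
step 2: θ'=0.8396 (R=8.0000) → pose (-2.5537, 2.9594, 0.8396)
step 3: θ'=0.8396 (straight) → pose (-1.3016, 4.3551, 0.8396)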